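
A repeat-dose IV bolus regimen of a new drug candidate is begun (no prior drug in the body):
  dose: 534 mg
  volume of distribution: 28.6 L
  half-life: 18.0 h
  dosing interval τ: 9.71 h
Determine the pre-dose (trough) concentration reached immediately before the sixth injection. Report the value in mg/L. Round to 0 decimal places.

C₀ per dose = Dose / Vd = 534 / 28.6 = 18.67 mg/L
k = ln2 / t½ = 0.693147 / 18.0 = 0.03851 h⁻¹
Fraction remaining after one interval: r = e^(−kτ) = e^(−0.03851 × 9.71) = 0.6880
Before dose 6, 5 doses have been given (aged 1τ, 2τ, 3τ, 4τ, 5τ).
C_trough = C₀ × (r + r² + … + r^5) = C₀ × r(1−r^5)/(1−r)
        = 18.67 × 0.6880 × (1 − 0.1541) / (1 − 0.6880) = 34.83 mg/L

35 mg/L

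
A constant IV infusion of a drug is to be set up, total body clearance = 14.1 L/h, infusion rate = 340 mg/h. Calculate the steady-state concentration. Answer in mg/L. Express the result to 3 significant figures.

24.1 mg/L

At steady state Css = R₀ / CL = 340 / 14.10 = 24.11 mg/L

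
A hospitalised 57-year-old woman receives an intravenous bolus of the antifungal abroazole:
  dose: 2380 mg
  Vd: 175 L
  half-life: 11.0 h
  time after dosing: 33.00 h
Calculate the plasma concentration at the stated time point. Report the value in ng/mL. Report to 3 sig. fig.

1700 ng/mL

C₀ = Dose / Vd = 2380 / 175 = 13.60 mg/L
k = ln2 / t½ = 0.693147 / 11.0 = 0.06301 h⁻¹
t / t½ = 33.00 / 11.0 = 3 half-lives
C = C₀ × (1/2)^3 = 13.60 × 0.1250 = 1.700 mg/L
Convert: 1.700 mg/L × 1000 = 1700 ng/mL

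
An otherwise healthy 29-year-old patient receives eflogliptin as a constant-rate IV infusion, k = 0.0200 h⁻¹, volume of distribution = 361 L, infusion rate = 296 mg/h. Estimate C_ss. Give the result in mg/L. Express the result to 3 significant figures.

41.0 mg/L

CL = k × Vd = 0.02000 × 361 = 7.220 L/h
At steady state Css = R₀ / CL = 296 / 7.220 = 41.00 mg/L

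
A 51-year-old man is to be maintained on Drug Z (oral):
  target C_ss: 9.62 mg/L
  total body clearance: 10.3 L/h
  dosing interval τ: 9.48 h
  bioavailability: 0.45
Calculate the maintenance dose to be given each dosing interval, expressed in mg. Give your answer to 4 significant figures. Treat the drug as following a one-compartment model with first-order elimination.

At steady state, F × (Dose/τ) = Css × CL.
Dose = Css × CL × τ / F = 9.62 × 10.30 × 9.48 / 0.45 = 2087 mg

2087 mg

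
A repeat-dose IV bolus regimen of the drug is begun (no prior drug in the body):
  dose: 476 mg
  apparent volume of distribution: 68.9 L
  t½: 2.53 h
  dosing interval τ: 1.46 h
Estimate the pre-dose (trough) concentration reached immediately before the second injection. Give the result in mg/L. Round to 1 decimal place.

4.6 mg/L

C₀ per dose = Dose / Vd = 476 / 68.9 = 6.909 mg/L
k = ln2 / t½ = 0.693147 / 2.53 = 0.2740 h⁻¹
Fraction remaining after one interval: r = e^(−kτ) = e^(−0.2740 × 1.46) = 0.6703
Before dose 2, 1 dose has been given (aged 1τ).
C_trough = C₀ × r = 6.909 × 0.6703 = 4.631 mg/L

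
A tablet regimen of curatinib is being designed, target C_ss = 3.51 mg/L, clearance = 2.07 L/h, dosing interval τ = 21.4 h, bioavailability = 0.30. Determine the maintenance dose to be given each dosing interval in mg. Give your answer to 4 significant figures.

518.3 mg

At steady state, F × (Dose/τ) = Css × CL.
Dose = Css × CL × τ / F = 3.51 × 2.070 × 21.4 / 0.30 = 518.3 mg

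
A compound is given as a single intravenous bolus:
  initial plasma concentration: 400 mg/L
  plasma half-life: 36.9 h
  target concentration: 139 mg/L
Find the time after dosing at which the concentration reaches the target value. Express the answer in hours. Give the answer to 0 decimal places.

k = ln2 / t½ = 0.693147 / 36.9 = 0.01878 h⁻¹
t = ln(C₀ / C) / k = ln(400.0 / 139) / 0.01878
  = ln(2.878) / 0.01878 = 1.057 / 0.01878 = 56.28 h

56 h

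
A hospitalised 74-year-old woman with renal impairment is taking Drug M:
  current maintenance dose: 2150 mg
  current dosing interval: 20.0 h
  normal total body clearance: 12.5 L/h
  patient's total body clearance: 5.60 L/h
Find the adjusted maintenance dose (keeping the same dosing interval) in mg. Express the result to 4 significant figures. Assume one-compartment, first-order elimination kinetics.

To keep the same average steady-state level, dosing rate must scale with clearance.
CL ratio = 5.60 / 12.5 = 0.4480
New dose (same interval) = 2150 × 0.4480 = 963.2 mg

963.2 mg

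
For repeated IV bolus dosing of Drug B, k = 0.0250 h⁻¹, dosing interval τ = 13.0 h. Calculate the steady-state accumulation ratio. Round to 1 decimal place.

e^(−kτ) = e^(−0.02500 × 13.0) = 0.7225
Accumulation ratio R = 1 / (1 − e^(−kτ)) = 1 / (1 − 0.7225) = 3.604

3.6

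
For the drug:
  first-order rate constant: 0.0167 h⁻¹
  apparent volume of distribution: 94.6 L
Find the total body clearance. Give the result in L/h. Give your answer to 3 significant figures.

1.58 L/h

CL = k × Vd = 0.0167 × 94.6 = 1.580 L/h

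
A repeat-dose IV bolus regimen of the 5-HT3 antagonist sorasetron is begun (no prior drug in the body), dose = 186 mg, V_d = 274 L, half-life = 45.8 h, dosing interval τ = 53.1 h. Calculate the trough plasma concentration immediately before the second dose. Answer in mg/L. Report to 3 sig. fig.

C₀ per dose = Dose / Vd = 186 / 274 = 0.6788 mg/L
k = ln2 / t½ = 0.693147 / 45.8 = 0.01513 h⁻¹
Fraction remaining after one interval: r = e^(−kτ) = e^(−0.01513 × 53.1) = 0.4478
Before dose 2, 1 dose has been given (aged 1τ).
C_trough = C₀ × r = 0.6788 × 0.4478 = 0.3040 mg/L

0.304 mg/L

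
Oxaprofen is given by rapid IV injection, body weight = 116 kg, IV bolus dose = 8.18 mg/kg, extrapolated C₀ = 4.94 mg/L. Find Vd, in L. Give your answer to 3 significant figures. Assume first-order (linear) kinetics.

Dose = 8.18 × 116 = 948.9 mg
Vd = Dose / C₀ = 948.9 / 4.94 = 192.1 L

192 L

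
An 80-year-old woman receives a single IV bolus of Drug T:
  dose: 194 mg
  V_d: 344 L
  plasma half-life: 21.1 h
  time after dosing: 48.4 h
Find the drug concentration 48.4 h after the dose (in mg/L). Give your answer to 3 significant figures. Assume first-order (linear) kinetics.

0.115 mg/L

C₀ = Dose / Vd = 194.0 / 344 = 0.5640 mg/L
k = ln2 / t½ = 0.693147 / 21.1 = 0.03285 h⁻¹
C = C₀ · e^(−k·t) = 0.5640 × e^(−0.03285 × 48.4)
  = 0.5640 × 0.2039 = 0.1150 mg/L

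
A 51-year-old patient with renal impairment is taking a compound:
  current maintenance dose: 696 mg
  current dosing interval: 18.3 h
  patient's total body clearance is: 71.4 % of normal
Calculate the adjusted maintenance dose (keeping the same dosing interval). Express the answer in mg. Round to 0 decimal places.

To keep the same average steady-state level, dosing rate must scale with clearance.
CL ratio = 71.4 / 100 = 0.7140
New dose (same interval) = 696 × 0.7140 = 496.9 mg

497 mg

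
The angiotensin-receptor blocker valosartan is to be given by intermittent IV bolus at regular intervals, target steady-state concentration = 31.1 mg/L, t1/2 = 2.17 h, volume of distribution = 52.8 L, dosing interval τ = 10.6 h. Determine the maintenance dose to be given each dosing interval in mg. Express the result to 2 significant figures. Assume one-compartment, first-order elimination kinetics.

k = ln2 / t½ = 0.693147 / 2.17 = 0.3194 h⁻¹
CL = k × Vd = 0.3194 × 52.8 = 16.86 L/h
At steady state, Dose/τ = Css × CL.
Dose = Css × CL × τ = 31.1 × 16.86 × 10.6 = 5558 mg

5600 mg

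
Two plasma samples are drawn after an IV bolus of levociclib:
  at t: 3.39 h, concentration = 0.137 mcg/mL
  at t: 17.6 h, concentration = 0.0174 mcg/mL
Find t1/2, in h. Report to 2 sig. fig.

k = ln(C₁/C₂) / (t₂ − t₁) = ln(0.137/0.0174) / (17.6 − 3.39)
  = 2.064 / 14.21 = 0.1452 h⁻¹
t½ = ln2 / k = 0.693147 / 0.1452 = 4.774 h

4.8 h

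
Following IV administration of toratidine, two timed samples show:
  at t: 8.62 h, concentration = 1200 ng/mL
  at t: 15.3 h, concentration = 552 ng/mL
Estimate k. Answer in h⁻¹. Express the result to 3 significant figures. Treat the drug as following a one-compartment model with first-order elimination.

0.116 h⁻¹

k = ln(C₁/C₂) / (t₂ − t₁) = ln(1200/552) / (15.3 − 8.62)
  = 0.7765 / 6.680 = 0.1162 h⁻¹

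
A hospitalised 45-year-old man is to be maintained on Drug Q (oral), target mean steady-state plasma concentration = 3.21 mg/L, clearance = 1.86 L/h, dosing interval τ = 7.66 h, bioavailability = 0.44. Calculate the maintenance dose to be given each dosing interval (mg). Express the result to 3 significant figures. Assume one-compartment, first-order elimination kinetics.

At steady state, F × (Dose/τ) = Css × CL.
Dose = Css × CL × τ / F = 3.21 × 1.860 × 7.66 / 0.44 = 103.9 mg

104 mg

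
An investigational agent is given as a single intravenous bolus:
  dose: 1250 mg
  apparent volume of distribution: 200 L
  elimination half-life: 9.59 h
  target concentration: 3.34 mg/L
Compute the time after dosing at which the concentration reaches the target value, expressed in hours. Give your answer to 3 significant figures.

C₀ = Dose / Vd = 1250 / 200 = 6.250 mg/L
k = ln2 / t½ = 0.693147 / 9.59 = 0.07228 h⁻¹
t = ln(C₀ / C) / k = ln(6.250 / 3.34) / 0.07228
  = ln(1.871) / 0.07228 = 0.6265 / 0.07228 = 8.668 h

8.67 h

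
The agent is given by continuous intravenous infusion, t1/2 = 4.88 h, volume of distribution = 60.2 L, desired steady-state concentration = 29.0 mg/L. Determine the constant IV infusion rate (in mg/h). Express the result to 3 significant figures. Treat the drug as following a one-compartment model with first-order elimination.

k = ln2 / t½ = 0.693147 / 4.88 = 0.1420 h⁻¹
CL = k × Vd = 0.1420 × 60.2 = 8.548 L/h
At steady state, infusion rate R₀ = Css × CL = 29.0 × 8.548 = 247.9 mg/h

248 mg/h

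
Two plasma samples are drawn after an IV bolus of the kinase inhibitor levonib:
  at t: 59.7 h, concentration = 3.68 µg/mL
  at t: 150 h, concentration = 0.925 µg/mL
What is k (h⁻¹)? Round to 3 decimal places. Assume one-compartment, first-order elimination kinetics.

k = ln(C₁/C₂) / (t₂ − t₁) = ln(3.68/0.925) / (150 − 59.7)
  = 1.381 / 90.30 = 0.01529 h⁻¹

0.015 h⁻¹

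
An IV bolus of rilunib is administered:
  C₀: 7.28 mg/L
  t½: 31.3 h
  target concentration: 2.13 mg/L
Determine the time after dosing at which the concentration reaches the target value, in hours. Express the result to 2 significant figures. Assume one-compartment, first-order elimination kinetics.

k = ln2 / t½ = 0.693147 / 31.3 = 0.02215 h⁻¹
t = ln(C₀ / C) / k = ln(7.280 / 2.13) / 0.02215
  = ln(3.418) / 0.02215 = 1.229 / 0.02215 = 55.49 h

55 h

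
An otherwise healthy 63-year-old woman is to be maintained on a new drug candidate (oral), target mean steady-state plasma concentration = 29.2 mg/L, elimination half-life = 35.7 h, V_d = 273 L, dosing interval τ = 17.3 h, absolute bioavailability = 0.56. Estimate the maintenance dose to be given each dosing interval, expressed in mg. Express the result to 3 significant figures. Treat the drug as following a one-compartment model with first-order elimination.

4780 mg

k = ln2 / t½ = 0.693147 / 35.7 = 0.01942 h⁻¹
CL = k × Vd = 0.01942 × 273 = 5.302 L/h
At steady state, F × (Dose/τ) = Css × CL.
Dose = Css × CL × τ / F = 29.2 × 5.302 × 17.3 / 0.56 = 4783 mg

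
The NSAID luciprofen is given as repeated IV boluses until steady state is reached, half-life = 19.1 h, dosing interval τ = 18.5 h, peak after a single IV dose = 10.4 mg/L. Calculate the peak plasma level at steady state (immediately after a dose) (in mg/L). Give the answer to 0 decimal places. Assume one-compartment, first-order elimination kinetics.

k = ln2 / t½ = 0.693147 / 19.1 = 0.03629 h⁻¹
e^(−kτ) = e^(−0.03629 × 18.5) = 0.5110
Accumulation ratio R = 1 / (1 − e^(−kτ)) = 1 / (1 − 0.5110) = 2.045
Steady-state peak = C₀ × R = 10.4 × 2.045 = 21.27 mg/L

21 mg/L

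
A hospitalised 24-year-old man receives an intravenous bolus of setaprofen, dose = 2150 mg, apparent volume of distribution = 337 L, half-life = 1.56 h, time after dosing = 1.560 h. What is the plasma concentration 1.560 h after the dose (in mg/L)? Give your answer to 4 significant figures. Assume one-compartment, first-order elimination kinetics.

3.190 mg/L

C₀ = Dose / Vd = 2150 / 337 = 6.380 mg/L
k = ln2 / t½ = 0.693147 / 1.56 = 0.4443 h⁻¹
t / t½ = 1.560 / 1.56 = 1 half-lives
C = C₀ × (1/2)^1 = 6.380 × 0.5000 = 3.190 mg/L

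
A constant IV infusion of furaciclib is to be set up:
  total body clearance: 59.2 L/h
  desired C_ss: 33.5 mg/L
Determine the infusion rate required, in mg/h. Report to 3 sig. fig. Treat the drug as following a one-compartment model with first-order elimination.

At steady state, infusion rate R₀ = Css × CL = 33.5 × 59.20 = 1983 mg/h

1980 mg/h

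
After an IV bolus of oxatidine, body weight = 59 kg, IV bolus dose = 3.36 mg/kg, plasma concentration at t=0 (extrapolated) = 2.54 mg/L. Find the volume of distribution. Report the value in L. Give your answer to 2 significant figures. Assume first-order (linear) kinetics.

78 L

Dose = 3.36 × 59 = 198.2 mg
Vd = Dose / C₀ = 198.2 / 2.54 = 78.03 L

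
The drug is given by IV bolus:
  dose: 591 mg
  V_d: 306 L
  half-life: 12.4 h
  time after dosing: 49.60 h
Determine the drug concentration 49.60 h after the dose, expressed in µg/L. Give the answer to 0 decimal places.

121 µg/L

C₀ = Dose / Vd = 591.0 / 306 = 1.931 mg/L
k = ln2 / t½ = 0.693147 / 12.4 = 0.05590 h⁻¹
t / t½ = 49.60 / 12.4 = 4 half-lives
C = C₀ × (1/2)^4 = 1.931 × 0.06250 = 0.1207 mg/L
Convert: 0.1207 mg/L × 1000 = 120.7 µg/L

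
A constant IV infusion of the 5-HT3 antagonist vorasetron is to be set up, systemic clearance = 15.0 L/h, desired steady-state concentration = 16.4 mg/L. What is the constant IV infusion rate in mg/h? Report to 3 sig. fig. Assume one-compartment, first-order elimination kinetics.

246 mg/h

At steady state, infusion rate R₀ = Css × CL = 16.4 × 15.00 = 246.0 mg/h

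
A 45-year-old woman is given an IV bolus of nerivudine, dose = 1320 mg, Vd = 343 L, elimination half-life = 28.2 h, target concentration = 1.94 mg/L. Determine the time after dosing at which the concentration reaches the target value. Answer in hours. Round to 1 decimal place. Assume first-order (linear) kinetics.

27.9 h

C₀ = Dose / Vd = 1320 / 343 = 3.848 mg/L
k = ln2 / t½ = 0.693147 / 28.2 = 0.02458 h⁻¹
t = ln(C₀ / C) / k = ln(3.848 / 1.94) / 0.02458
  = ln(1.984) / 0.02458 = 0.6851 / 0.02458 = 27.87 h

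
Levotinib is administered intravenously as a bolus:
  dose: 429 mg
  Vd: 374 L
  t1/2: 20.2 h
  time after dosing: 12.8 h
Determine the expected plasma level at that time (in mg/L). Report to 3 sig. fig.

0.739 mg/L

C₀ = Dose / Vd = 429.0 / 374 = 1.147 mg/L
k = ln2 / t½ = 0.693147 / 20.2 = 0.03431 h⁻¹
C = C₀ · e^(−k·t) = 1.147 × e^(−0.03431 × 12.8)
  = 1.147 × 0.6446 = 0.7394 mg/L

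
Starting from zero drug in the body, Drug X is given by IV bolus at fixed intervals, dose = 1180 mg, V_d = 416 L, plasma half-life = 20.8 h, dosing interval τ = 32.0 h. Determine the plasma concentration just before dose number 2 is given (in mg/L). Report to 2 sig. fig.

C₀ per dose = Dose / Vd = 1180 / 416 = 2.837 mg/L
k = ln2 / t½ = 0.693147 / 20.8 = 0.03332 h⁻¹
Fraction remaining after one interval: r = e^(−kτ) = e^(−0.03332 × 32.0) = 0.3443
Before dose 2, 1 dose has been given (aged 1τ).
C_trough = C₀ × r = 2.837 × 0.3443 = 0.9768 mg/L

0.98 mg/L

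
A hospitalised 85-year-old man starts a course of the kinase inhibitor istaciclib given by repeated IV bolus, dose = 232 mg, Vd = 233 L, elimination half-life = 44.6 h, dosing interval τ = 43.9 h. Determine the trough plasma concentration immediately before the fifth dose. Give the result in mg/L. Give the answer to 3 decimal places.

C₀ per dose = Dose / Vd = 232 / 233 = 0.9957 mg/L
k = ln2 / t½ = 0.693147 / 44.6 = 0.01554 h⁻¹
Fraction remaining after one interval: r = e^(−kτ) = e^(−0.01554 × 43.9) = 0.5055
Before dose 5, 4 doses have been given (aged 1τ, 2τ, 3τ, 4τ).
C_trough = C₀ × (r + r² + … + r^4) = C₀ × r(1−r^4)/(1−r)
        = 0.9957 × 0.5055 × (1 − 0.06530) / (1 − 0.5055) = 0.9514 mg/L

0.951 mg/L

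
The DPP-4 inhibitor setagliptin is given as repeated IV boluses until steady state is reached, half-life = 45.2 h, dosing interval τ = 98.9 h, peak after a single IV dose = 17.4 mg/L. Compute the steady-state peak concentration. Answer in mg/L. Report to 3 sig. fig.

22.3 mg/L

k = ln2 / t½ = 0.693147 / 45.2 = 0.01534 h⁻¹
e^(−kτ) = e^(−0.01534 × 98.9) = 0.2193
Accumulation ratio R = 1 / (1 − e^(−kτ)) = 1 / (1 − 0.2193) = 1.281
Steady-state peak = C₀ × R = 17.4 × 1.281 = 22.29 mg/L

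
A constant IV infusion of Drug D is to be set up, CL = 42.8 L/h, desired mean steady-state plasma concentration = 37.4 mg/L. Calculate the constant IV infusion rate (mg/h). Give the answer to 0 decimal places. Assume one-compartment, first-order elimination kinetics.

1601 mg/h

At steady state, infusion rate R₀ = Css × CL = 37.4 × 42.80 = 1601 mg/h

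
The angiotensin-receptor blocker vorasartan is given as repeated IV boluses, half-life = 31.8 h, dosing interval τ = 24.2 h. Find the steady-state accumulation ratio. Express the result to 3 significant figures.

k = ln2 / t½ = 0.693147 / 31.8 = 0.02180 h⁻¹
e^(−kτ) = e^(−0.02180 × 24.2) = 0.5900
Accumulation ratio R = 1 / (1 − e^(−kτ)) = 1 / (1 − 0.5900) = 2.439

2.44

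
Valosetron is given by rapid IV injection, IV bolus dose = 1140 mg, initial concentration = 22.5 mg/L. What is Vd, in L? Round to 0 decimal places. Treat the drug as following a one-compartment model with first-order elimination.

Vd = Dose / C₀ = 1140 / 22.5 = 50.67 L

51 L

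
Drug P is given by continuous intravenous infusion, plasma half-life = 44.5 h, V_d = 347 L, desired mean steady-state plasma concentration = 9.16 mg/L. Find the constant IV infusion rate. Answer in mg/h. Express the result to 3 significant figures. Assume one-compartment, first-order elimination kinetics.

49.5 mg/h

k = ln2 / t½ = 0.693147 / 44.5 = 0.01558 h⁻¹
CL = k × Vd = 0.01558 × 347 = 5.406 L/h
At steady state, infusion rate R₀ = Css × CL = 9.16 × 5.406 = 49.52 mg/h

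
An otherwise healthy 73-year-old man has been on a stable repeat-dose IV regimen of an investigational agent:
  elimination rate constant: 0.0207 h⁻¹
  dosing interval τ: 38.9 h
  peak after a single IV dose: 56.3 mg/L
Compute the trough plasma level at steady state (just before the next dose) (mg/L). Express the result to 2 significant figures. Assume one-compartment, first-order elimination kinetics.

e^(−kτ) = e^(−0.02070 × 38.9) = 0.4470
Accumulation ratio R = 1 / (1 − e^(−kτ)) = 1 / (1 − 0.4470) = 1.808
Steady-state trough = C₀ × R × e^(−kτ) = 56.3 × 1.808 × 0.4470 = 45.50 mg/L

46 mg/L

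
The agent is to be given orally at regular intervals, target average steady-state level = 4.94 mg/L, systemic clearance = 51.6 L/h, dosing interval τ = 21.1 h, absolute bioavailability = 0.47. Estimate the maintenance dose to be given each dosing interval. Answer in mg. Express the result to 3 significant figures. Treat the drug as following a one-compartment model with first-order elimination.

At steady state, F × (Dose/τ) = Css × CL.
Dose = Css × CL × τ / F = 4.94 × 51.60 × 21.1 / 0.47 = 11440 mg

11400 mg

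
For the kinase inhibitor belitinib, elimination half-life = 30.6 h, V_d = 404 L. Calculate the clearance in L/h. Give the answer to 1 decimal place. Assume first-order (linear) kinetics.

9.2 L/h

k = ln2 / t½ = 0.693147 / 30.6 = 0.02265 h⁻¹
CL = k × Vd = 0.02265 × 404 = 9.151 L/h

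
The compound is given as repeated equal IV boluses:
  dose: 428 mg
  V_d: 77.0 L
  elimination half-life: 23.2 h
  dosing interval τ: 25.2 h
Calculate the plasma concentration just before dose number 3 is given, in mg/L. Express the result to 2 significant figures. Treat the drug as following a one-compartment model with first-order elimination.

3.9 mg/L

C₀ per dose = Dose / Vd = 428 / 77.0 = 5.558 mg/L
k = ln2 / t½ = 0.693147 / 23.2 = 0.02988 h⁻¹
Fraction remaining after one interval: r = e^(−kτ) = e^(−0.02988 × 25.2) = 0.4710
Before dose 3, 2 doses have been given (aged 1τ, 2τ).
C_trough = C₀ × (r + r²) = 5.558 × (0.4710 + 0.2218) = 3.851 mg/L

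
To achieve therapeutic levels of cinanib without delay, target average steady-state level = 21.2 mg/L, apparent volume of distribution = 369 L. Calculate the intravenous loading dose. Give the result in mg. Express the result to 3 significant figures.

LD = Css × Vd = 21.2 × 369 = 7823 mg

7820 mg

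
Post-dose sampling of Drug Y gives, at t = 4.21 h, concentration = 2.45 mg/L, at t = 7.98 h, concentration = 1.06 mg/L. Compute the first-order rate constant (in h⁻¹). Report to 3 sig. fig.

k = ln(C₁/C₂) / (t₂ − t₁) = ln(2.45/1.06) / (7.98 − 4.21)
  = 0.8378 / 3.770 = 0.2222 h⁻¹

0.222 h⁻¹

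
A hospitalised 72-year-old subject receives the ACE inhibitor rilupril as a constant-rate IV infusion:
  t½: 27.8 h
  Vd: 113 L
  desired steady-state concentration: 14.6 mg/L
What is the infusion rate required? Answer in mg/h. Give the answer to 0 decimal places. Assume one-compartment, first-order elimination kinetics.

41 mg/h

k = ln2 / t½ = 0.693147 / 27.8 = 0.02493 h⁻¹
CL = k × Vd = 0.02493 × 113 = 2.817 L/h
At steady state, infusion rate R₀ = Css × CL = 14.6 × 2.817 = 41.13 mg/h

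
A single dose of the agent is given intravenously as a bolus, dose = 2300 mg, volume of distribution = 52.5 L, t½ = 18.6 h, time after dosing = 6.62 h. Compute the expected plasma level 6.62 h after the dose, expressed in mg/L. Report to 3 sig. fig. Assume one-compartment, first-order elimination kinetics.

C₀ = Dose / Vd = 2300 / 52.5 = 43.81 mg/L
k = ln2 / t½ = 0.693147 / 18.6 = 0.03727 h⁻¹
C = C₀ · e^(−k·t) = 43.81 × e^(−0.03727 × 6.62)
  = 43.81 × 0.7814 = 34.23 mg/L

34.2 mg/L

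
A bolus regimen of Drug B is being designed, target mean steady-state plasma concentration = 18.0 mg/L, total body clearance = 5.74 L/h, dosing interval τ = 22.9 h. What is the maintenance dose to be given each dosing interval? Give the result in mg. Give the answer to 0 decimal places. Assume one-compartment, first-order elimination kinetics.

At steady state, Dose/τ = Css × CL.
Dose = Css × CL × τ = 18.0 × 5.740 × 22.9 = 2366 mg

2366 mg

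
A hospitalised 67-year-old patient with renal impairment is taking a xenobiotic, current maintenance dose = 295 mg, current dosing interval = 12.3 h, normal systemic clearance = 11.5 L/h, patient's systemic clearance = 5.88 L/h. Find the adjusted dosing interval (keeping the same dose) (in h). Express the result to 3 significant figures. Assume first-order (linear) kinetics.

24.1 h

To keep the same average steady-state level, dosing rate must scale with clearance.
CL ratio = 5.88 / 11.5 = 0.5113
New interval (same dose) = 12.3 / 0.5113 = 24.06 h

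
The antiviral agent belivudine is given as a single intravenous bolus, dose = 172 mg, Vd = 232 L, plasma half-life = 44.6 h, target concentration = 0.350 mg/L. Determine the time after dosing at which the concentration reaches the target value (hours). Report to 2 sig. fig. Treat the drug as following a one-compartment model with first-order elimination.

48 h

C₀ = Dose / Vd = 172.0 / 232 = 0.7414 mg/L
k = ln2 / t½ = 0.693147 / 44.6 = 0.01554 h⁻¹
t = ln(C₀ / C) / k = ln(0.7414 / 0.350) / 0.01554
  = ln(2.118) / 0.01554 = 0.7505 / 0.01554 = 48.29 h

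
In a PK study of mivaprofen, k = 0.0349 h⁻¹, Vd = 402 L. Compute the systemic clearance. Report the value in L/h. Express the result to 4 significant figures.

CL = k × Vd = 0.0349 × 402 = 14.03 L/h

14.03 L/h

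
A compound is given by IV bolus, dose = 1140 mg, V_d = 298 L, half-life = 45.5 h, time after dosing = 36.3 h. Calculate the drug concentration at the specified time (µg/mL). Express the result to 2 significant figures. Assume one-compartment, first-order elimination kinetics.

C₀ = Dose / Vd = 1140 / 298 = 3.826 mg/L
k = ln2 / t½ = 0.693147 / 45.5 = 0.01523 h⁻¹
C = C₀ · e^(−k·t) = 3.826 × e^(−0.01523 × 36.3)
  = 3.826 × 0.5753 = 2.201 mg/L
(2.201 mg/L = 2.201 µg/mL)

2.2 µg/mL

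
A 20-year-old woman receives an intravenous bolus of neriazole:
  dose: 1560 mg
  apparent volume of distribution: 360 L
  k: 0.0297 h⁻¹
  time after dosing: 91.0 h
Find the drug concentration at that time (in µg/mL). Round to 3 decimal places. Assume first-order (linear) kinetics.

C₀ = Dose / Vd = 1560 / 360 = 4.333 mg/L
C = C₀ · e^(−k·t) = 4.333 × e^(−0.02970 × 91.0)
  = 4.333 × 0.06702 = 0.2904 mg/L
(0.2904 mg/L = 0.2904 µg/mL)

0.290 µg/mL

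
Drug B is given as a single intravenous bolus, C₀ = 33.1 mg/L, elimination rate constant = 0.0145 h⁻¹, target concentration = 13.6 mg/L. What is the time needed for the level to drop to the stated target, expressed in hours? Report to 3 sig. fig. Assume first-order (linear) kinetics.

61.3 h

t = ln(C₀ / C) / k = ln(33.10 / 13.6) / 0.01450
  = ln(2.434) / 0.01450 = 0.8895 / 0.01450 = 61.34 h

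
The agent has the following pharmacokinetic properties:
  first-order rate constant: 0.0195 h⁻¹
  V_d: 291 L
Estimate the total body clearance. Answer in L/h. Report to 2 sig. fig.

CL = k × Vd = 0.0195 × 291 = 5.675 L/h

5.7 L/h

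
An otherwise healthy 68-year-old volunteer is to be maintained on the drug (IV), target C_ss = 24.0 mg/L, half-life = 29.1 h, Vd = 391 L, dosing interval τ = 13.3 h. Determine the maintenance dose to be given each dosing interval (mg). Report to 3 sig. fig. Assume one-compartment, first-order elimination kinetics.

2970 mg

k = ln2 / t½ = 0.693147 / 29.1 = 0.02382 h⁻¹
CL = k × Vd = 0.02382 × 391 = 9.314 L/h
At steady state, Dose/τ = Css × CL.
Dose = Css × CL × τ = 24.0 × 9.314 × 13.3 = 2973 mg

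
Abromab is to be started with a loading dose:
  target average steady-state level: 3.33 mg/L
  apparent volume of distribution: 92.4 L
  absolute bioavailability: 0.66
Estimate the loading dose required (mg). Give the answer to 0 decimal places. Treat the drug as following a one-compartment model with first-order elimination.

466 mg

LD = Css × Vd / F = 3.33 × 92.4 / 0.66 = 466.2 mg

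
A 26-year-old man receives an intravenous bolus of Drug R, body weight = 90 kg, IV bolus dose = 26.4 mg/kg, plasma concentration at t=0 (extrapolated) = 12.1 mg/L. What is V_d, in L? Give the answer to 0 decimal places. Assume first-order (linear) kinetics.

196 L

Dose = 26.4 × 90 = 2376 mg
Vd = Dose / C₀ = 2376 / 12.1 = 196.4 L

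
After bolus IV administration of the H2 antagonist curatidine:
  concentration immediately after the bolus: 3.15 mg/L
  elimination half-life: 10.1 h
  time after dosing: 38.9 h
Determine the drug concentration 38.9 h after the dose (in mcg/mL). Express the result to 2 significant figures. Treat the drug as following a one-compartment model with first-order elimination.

0.22 mcg/mL

k = ln2 / t½ = 0.693147 / 10.1 = 0.06863 h⁻¹
C = C₀ · e^(−k·t) = 3.150 × e^(−0.06863 × 38.9)
  = 3.150 × 0.06927 = 0.2182 mg/L
(0.2182 mg/L = 0.2182 mcg/mL)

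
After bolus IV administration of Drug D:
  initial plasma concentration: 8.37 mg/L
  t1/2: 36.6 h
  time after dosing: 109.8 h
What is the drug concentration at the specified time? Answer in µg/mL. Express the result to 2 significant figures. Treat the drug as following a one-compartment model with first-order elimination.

1.0 µg/mL

k = ln2 / t½ = 0.693147 / 36.6 = 0.01894 h⁻¹
t / t½ = 109.8 / 36.6 = 3 half-lives
C = C₀ × (1/2)^3 = 8.370 × 0.1250 = 1.046 mg/L
(1.046 mg/L = 1.046 µg/mL)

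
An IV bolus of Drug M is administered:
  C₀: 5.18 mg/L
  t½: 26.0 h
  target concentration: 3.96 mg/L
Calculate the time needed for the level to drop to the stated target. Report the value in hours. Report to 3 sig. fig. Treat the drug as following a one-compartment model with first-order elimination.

10.1 h

k = ln2 / t½ = 0.693147 / 26.0 = 0.02666 h⁻¹
t = ln(C₀ / C) / k = ln(5.180 / 3.96) / 0.02666
  = ln(1.308) / 0.02666 = 0.2685 / 0.02666 = 10.07 h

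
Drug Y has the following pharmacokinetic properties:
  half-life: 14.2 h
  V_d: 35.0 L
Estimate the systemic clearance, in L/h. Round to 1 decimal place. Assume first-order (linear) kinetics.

1.7 L/h

k = ln2 / t½ = 0.693147 / 14.2 = 0.04881 h⁻¹
CL = k × Vd = 0.04881 × 35.0 = 1.708 L/h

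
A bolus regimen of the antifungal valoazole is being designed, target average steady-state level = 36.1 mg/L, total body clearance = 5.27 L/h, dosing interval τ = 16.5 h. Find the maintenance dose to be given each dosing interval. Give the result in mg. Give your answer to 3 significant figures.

At steady state, Dose/τ = Css × CL.
Dose = Css × CL × τ = 36.1 × 5.270 × 16.5 = 3139 mg

3140 mg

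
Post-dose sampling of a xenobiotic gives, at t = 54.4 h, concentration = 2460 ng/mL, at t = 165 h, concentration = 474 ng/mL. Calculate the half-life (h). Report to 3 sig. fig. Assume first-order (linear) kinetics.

46.6 h

k = ln(C₁/C₂) / (t₂ − t₁) = ln(2460/474) / (165 − 54.4)
  = 1.647 / 110.6 = 0.01489 h⁻¹
t½ = ln2 / k = 0.693147 / 0.01489 = 46.55 h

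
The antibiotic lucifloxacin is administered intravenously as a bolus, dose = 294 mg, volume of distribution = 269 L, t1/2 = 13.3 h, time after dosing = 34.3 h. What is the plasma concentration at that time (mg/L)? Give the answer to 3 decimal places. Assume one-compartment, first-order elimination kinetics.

0.183 mg/L

C₀ = Dose / Vd = 294.0 / 269 = 1.093 mg/L
k = ln2 / t½ = 0.693147 / 13.3 = 0.05212 h⁻¹
C = C₀ · e^(−k·t) = 1.093 × e^(−0.05212 × 34.3)
  = 1.093 × 0.1673 = 0.1829 mg/L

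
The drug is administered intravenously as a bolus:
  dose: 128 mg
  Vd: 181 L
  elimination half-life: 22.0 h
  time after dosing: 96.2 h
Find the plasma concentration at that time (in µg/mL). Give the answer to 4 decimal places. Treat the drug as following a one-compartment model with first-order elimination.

C₀ = Dose / Vd = 128.0 / 181 = 0.7072 mg/L
k = ln2 / t½ = 0.693147 / 22.0 = 0.03151 h⁻¹
C = C₀ · e^(−k·t) = 0.7072 × e^(−0.03151 × 96.2)
  = 0.7072 × 0.04825 = 0.03412 mg/L
(0.03412 mg/L = 0.03412 µg/mL)

0.0341 µg/mL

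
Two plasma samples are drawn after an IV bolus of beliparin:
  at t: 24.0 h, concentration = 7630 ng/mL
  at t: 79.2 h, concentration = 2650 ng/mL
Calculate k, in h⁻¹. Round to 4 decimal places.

k = ln(C₁/C₂) / (t₂ − t₁) = ln(7630/2650) / (79.2 − 24.0)
  = 1.058 / 55.20 = 0.01917 h⁻¹

0.0192 h⁻¹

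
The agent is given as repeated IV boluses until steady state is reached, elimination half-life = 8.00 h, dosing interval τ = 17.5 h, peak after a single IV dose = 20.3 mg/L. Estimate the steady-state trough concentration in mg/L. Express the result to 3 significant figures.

k = ln2 / t½ = 0.693147 / 8.00 = 0.08664 h⁻¹
e^(−kτ) = e^(−0.08664 × 17.5) = 0.2195
Accumulation ratio R = 1 / (1 − e^(−kτ)) = 1 / (1 − 0.2195) = 1.281
Steady-state trough = C₀ × R × e^(−kτ) = 20.3 × 1.281 × 0.2195 = 5.708 mg/L

5.71 mg/L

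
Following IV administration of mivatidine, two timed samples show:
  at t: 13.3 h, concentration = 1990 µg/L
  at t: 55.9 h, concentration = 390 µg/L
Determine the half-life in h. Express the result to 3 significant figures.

k = ln(C₁/C₂) / (t₂ − t₁) = ln(1990/390) / (55.9 − 13.3)
  = 1.630 / 42.60 = 0.03826 h⁻¹
t½ = ln2 / k = 0.693147 / 0.03826 = 18.12 h

18.1 h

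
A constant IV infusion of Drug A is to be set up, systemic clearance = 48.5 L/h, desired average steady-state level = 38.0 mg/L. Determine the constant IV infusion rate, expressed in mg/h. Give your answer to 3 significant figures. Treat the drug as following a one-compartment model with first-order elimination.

1840 mg/h

At steady state, infusion rate R₀ = Css × CL = 38.0 × 48.50 = 1843 mg/h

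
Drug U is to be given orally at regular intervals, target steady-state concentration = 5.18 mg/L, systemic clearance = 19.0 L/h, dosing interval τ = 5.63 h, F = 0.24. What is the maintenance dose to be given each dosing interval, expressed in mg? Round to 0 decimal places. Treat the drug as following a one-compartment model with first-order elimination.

2309 mg

At steady state, F × (Dose/τ) = Css × CL.
Dose = Css × CL × τ / F = 5.18 × 19.00 × 5.63 / 0.24 = 2309 mg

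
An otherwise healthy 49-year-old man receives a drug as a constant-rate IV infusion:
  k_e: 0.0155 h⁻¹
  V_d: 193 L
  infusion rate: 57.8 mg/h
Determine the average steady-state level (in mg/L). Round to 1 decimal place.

19.3 mg/L

CL = k × Vd = 0.01550 × 193 = 2.992 L/h
At steady state Css = R₀ / CL = 57.8 / 2.992 = 19.32 mg/L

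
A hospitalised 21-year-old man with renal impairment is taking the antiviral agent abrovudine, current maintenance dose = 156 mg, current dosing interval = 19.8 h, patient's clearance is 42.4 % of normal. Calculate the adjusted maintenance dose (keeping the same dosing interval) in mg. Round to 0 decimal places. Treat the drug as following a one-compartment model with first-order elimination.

66 mg

To keep the same average steady-state level, dosing rate must scale with clearance.
CL ratio = 42.4 / 100 = 0.4240
New dose (same interval) = 156 × 0.4240 = 66.14 mg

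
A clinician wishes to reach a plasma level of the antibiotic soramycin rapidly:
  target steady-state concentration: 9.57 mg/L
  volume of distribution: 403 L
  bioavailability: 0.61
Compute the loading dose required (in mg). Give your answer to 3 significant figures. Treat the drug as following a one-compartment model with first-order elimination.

6320 mg

LD = Css × Vd / F = 9.57 × 403 / 0.61 = 6322 mg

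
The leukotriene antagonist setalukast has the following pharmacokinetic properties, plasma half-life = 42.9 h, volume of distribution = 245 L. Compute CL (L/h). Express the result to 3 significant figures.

3.96 L/h

k = ln2 / t½ = 0.693147 / 42.9 = 0.01616 h⁻¹
CL = k × Vd = 0.01616 × 245 = 3.959 L/h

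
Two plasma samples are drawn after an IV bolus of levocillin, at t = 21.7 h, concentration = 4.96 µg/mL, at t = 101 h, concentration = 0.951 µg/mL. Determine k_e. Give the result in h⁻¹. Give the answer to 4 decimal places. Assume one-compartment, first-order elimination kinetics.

0.0208 h⁻¹

k = ln(C₁/C₂) / (t₂ − t₁) = ln(4.96/0.951) / (101 − 21.7)
  = 1.652 / 79.30 = 0.02083 h⁻¹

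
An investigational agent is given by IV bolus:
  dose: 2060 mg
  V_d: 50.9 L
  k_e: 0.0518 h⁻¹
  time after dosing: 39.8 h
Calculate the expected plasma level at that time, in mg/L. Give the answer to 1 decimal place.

C₀ = Dose / Vd = 2060 / 50.9 = 40.47 mg/L
C = C₀ · e^(−k·t) = 40.47 × e^(−0.05180 × 39.8)
  = 40.47 × 0.1272 = 5.148 mg/L

5.1 mg/L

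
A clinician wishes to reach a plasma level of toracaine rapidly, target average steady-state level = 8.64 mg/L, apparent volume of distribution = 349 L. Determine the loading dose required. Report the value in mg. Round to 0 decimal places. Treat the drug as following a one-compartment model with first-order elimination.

3015 mg

LD = Css × Vd = 8.64 × 349 = 3015 mg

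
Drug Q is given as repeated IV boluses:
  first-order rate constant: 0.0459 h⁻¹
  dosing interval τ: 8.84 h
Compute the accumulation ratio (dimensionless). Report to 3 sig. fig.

3.00

e^(−kτ) = e^(−0.04590 × 8.84) = 0.6665
Accumulation ratio R = 1 / (1 − e^(−kτ)) = 1 / (1 − 0.6665) = 2.999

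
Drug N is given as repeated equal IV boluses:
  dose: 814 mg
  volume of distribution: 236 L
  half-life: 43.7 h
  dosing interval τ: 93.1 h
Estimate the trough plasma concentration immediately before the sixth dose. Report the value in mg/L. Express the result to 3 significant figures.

C₀ per dose = Dose / Vd = 814 / 236 = 3.449 mg/L
k = ln2 / t½ = 0.693147 / 43.7 = 0.01586 h⁻¹
Fraction remaining after one interval: r = e^(−kτ) = e^(−0.01586 × 93.1) = 0.2284
Before dose 6, 5 doses have been given (aged 1τ, 2τ, 3τ, 4τ, 5τ).
C_trough = C₀ × (r + r² + … + r^5) = C₀ × r(1−r^5)/(1−r)
        = 3.449 × 0.2284 × (1 − 0.0006216) / (1 − 0.2284) = 1.020 mg/L

1.02 mg/L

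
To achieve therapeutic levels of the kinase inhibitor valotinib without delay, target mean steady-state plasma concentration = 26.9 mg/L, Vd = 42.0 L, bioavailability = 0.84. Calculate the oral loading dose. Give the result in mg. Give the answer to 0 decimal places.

1345 mg

LD = Css × Vd / F = 26.9 × 42.0 / 0.84 = 1345 mg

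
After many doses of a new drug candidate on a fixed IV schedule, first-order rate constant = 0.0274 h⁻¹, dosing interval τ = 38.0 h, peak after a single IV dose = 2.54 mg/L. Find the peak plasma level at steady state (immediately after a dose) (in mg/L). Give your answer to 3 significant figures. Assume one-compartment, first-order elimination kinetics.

e^(−kτ) = e^(−0.02740 × 38.0) = 0.3530
Accumulation ratio R = 1 / (1 − e^(−kτ)) = 1 / (1 − 0.3530) = 1.546
Steady-state peak = C₀ × R = 2.54 × 1.546 = 3.927 mg/L

3.93 mg/L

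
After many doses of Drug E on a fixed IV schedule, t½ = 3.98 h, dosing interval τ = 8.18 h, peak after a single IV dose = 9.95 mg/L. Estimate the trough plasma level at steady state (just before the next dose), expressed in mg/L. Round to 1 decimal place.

3.2 mg/L

k = ln2 / t½ = 0.693147 / 3.98 = 0.1742 h⁻¹
e^(−kτ) = e^(−0.1742 × 8.18) = 0.2405
Accumulation ratio R = 1 / (1 − e^(−kτ)) = 1 / (1 − 0.2405) = 1.317
Steady-state trough = C₀ × R × e^(−kτ) = 9.95 × 1.317 × 0.2405 = 3.152 mg/L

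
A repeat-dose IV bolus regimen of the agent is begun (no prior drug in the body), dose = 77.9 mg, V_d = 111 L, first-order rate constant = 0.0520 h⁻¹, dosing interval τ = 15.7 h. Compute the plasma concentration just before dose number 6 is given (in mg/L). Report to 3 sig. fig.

0.547 mg/L

C₀ per dose = Dose / Vd = 77.9 / 111 = 0.7018 mg/L
Fraction remaining after one interval: r = e^(−kτ) = e^(−0.05200 × 15.7) = 0.4420
Before dose 6, 5 doses have been given (aged 1τ, 2τ, 3τ, 4τ, 5τ).
C_trough = C₀ × (r + r² + … + r^5) = C₀ × r(1−r^5)/(1−r)
        = 0.7018 × 0.4420 × (1 − 0.01687) / (1 − 0.4420) = 0.5465 mg/L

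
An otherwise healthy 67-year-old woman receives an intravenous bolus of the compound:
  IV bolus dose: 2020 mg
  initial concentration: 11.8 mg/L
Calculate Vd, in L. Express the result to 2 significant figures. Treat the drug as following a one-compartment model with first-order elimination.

170 L

Vd = Dose / C₀ = 2020 / 11.8 = 171.2 L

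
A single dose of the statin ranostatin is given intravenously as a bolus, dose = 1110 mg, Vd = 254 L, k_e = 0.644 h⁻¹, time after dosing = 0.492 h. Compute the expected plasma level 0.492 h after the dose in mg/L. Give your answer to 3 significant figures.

C₀ = Dose / Vd = 1110 / 254 = 4.370 mg/L
C = C₀ · e^(−k·t) = 4.370 × e^(−0.6440 × 0.492)
  = 4.370 × 0.7284 = 3.183 mg/L

3.18 mg/L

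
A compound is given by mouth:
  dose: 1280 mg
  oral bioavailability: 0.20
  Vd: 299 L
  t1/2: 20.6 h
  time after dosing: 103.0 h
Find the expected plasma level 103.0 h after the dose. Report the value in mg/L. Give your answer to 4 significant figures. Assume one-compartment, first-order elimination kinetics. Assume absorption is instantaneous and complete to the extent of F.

0.02676 mg/L

Amount reaching circulation = F × Dose = 0.20 × 1280 = 256.0 mg
C₀ = F·Dose / Vd = 256.0 / 299 = 0.8562 mg/L
k = ln2 / t½ = 0.693147 / 20.6 = 0.03365 h⁻¹
t / t½ = 103.0 / 20.6 = 5 half-lives
C = C₀ × (1/2)^5 = 0.8562 × 0.03125 = 0.02676 mg/L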